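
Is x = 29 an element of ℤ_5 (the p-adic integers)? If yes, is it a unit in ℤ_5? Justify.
x ∈ ℤ_5^× (unit); v_5(x) = 0

ℤ_5 = {x ∈ ℚ_5 : v_5(x) ≥ 0} and ℤ_5^× = {x ∈ ℤ_5 : v_5(x) = 0}. Here v_5(29) = v_5(num) − v_5(den) = 0; compare against these criteria.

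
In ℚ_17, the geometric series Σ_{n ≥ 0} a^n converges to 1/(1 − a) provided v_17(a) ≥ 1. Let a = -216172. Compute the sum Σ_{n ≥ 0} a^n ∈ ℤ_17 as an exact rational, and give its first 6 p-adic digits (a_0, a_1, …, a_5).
Σ a^n = 1/(1 − a) = 1/216173;  first 6 digits = (1, 0, 0, 7, 14, 16)

v_17(a) = 3 ≥ 1, so the series converges in ℤ_17 to 1/(1 − a) = 1/(1 − (-216172)) = 1/216173. Expand this rational in ℤ_17: compute digits iteratively via d_i = x_i mod 17, x_{i+1} = (x_i − d_i)/17. The first 6 digits are (1, 0, 0, 7, 14, 16).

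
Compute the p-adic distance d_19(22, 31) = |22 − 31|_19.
d_19(22, 31) = 1

Step 1 — x − y = 22 − 31 = -9. Step 2 — v_19(-9) = 0 (factor: -9 = −(19^0 · 9); the sign does not affect v_p). Step 3 — |x − y|_19 = 19^{0} = 1.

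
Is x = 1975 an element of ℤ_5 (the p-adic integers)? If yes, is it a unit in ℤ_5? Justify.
x ∈ ℤ_5 but not a unit; v_5(x) = 2 > 0

ℤ_5 = {x ∈ ℚ_5 : v_5(x) ≥ 0} and ℤ_5^× = {x ∈ ℤ_5 : v_5(x) = 0}. Here v_5(1975) = v_5(num) − v_5(den) = 2; compare against these criteria.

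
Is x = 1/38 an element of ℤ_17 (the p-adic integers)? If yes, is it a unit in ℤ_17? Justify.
x ∈ ℤ_17^× (unit); v_17(x) = 0

ℤ_17 = {x ∈ ℚ_17 : v_17(x) ≥ 0} and ℤ_17^× = {x ∈ ℤ_17 : v_17(x) = 0}. Here v_17(1/38) = v_17(num) − v_17(den) = 0; compare against these criteria.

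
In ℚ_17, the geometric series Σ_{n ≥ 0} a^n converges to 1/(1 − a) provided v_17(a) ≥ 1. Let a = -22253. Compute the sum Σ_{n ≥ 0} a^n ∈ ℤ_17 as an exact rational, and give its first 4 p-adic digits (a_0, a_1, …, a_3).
Σ a^n = 1/(1 − a) = 1/22254;  first 4 digits = (1, 0, 8, 12)

v_17(a) = 2 ≥ 1, so the series converges in ℤ_17 to 1/(1 − a) = 1/(1 − (-22253)) = 1/22254. Expand this rational in ℤ_17: compute digits iteratively via d_i = x_i mod 17, x_{i+1} = (x_i − d_i)/17. The first 4 digits are (1, 0, 8, 12).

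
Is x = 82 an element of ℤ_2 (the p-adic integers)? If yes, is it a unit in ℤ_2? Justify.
x ∈ ℤ_2 but not a unit; v_2(x) = 1 > 0

ℤ_2 = {x ∈ ℚ_2 : v_2(x) ≥ 0} and ℤ_2^× = {x ∈ ℤ_2 : v_2(x) = 0}. Here v_2(82) = v_2(num) − v_2(den) = 1; compare against these criteria.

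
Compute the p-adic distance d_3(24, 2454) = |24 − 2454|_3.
d_3(24, 2454) = 1/243

Step 1 — x − y = 24 − 2454 = -2430. Step 2 — v_3(-2430) = 5 (factor: -2430 = −(3^5 · 10); the sign does not affect v_p). Step 3 — |x − y|_3 = 3^{-5} = 1/243.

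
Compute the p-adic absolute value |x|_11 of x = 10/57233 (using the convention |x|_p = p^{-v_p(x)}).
|10/57233|_11 = 1331

Step 1 — compute v_11(x) by factoring powers of 11 out of the numerator and denominator: v_11(10/57233) = -3. Step 2 — apply |x|_p = p^{-v_p(x)} = 11^{3} = 1331.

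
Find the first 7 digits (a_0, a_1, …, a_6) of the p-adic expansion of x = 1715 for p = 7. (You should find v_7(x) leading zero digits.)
(a_0, …, a_6) = (0, 0, 0, 5, 0, 0, 0)

v_7(1715) = 3, so a_0 = ... = a_2 = 0. Factor out: x = 7^3 · u with u = 5 a unit in ℤ_7. Expand u iteratively via a_{v+i} = u_i mod 7, u_{i+1} = (u_i − a_{v+i})/7:
  u_0 = 5;  a_3 = 5;  u_1 = (u_0 − 5)/7 = 0
  u_1 = 0;  a_4 = 0;  u_2 = (u_1 − 0)/7 = 0
  u_2 = 0;  a_5 = 0;  u_3 = (u_2 − 0)/7 = 0
  u_3 = 0;  a_6 = 0;  u_4 = (u_3 − 0)/7 = 0
Digits: (0, 0, 0, 5, 0, 0, 0).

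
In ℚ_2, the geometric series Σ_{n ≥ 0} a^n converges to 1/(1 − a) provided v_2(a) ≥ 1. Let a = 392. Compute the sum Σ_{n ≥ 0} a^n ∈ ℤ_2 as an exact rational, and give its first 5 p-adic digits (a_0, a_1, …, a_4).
Σ a^n = 1/(1 − a) = -1/391;  first 5 digits = (1, 0, 0, 1, 0)

v_2(a) = 3 ≥ 1, so the series converges in ℤ_2 to 1/(1 − a) = 1/(1 − 392) = -1/391. Expand this rational in ℤ_2: compute digits iteratively via d_i = x_i mod 2, x_{i+1} = (x_i − d_i)/2. The first 5 digits are (1, 0, 0, 1, 0).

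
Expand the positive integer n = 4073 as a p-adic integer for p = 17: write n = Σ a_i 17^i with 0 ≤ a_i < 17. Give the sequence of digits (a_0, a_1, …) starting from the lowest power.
(a_0, a_1, …) = (10, 1, 14)

Repeated division by 17 gives the digits low-to-high: 4073 = 10 + 1·17^1 + 14·17^2. Digit sequence: (10, 1, 14).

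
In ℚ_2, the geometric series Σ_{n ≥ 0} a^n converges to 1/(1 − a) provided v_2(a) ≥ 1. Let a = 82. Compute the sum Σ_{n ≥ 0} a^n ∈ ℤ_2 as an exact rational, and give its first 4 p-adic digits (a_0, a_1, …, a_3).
Σ a^n = 1/(1 − a) = -1/81;  first 4 digits = (1, 1, 1, 1)

v_2(a) = 1 ≥ 1, so the series converges in ℤ_2 to 1/(1 − a) = 1/(1 − 82) = -1/81. Expand this rational in ℤ_2: compute digits iteratively via d_i = x_i mod 2, x_{i+1} = (x_i − d_i)/2. The first 4 digits are (1, 1, 1, 1).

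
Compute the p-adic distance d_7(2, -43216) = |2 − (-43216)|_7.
d_7(2, -43216) = 1/2401

Step 1 — x − y = 2 − (-43216) = 43218. Step 2 — v_7(43218) = 4 (factor: 43218 = (7^4 · 18); the sign does not affect v_p). Step 3 — |x − y|_7 = 7^{-4} = 1/2401.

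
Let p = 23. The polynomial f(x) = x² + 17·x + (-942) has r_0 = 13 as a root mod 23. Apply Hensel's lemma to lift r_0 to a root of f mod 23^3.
r_2 = 8293 (mod 12167)

Hensel: r_{i+1} = r_i − f(r_i)·(f′(r_i))^{-1} mod 23^{i+2}, f′(x) = 2x + 17. Iterate:
  r_0 = 13 (mod 23)
  r_1 = 358 (mod 529)
  r_2 = 8293 (mod 12167)
Final: r = 8293 satisfies f(r) ≡ 0 mod 23^3.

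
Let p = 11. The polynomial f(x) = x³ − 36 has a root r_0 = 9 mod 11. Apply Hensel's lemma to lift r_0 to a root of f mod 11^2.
r_1 = 42 (mod 121)

Hensel: r_{i+1} = r_i − f(r_i)/f′(r_i) mod 11^{i+2}, where f′(x) = 3x². Iterate:
  r_0 = 9 (mod 11)
  r_1 = 42 (mod 121)
Final: r = 42 with f(r) ≡ 0 mod 11^2.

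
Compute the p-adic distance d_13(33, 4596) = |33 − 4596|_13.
d_13(33, 4596) = 1/169

Step 1 — x − y = 33 − 4596 = -4563. Step 2 — v_13(-4563) = 2 (factor: -4563 = −(13^2 · 27); the sign does not affect v_p). Step 3 — |x − y|_13 = 13^{-2} = 1/169.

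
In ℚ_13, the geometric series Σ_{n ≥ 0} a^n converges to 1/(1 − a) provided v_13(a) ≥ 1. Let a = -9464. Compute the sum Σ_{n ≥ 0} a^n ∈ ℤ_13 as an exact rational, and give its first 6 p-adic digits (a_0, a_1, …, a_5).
Σ a^n = 1/(1 − a) = 1/9465;  first 6 digits = (1, 0, 9, 8, 2, 7)

v_13(a) = 2 ≥ 1, so the series converges in ℤ_13 to 1/(1 − a) = 1/(1 − (-9464)) = 1/9465. Expand this rational in ℤ_13: compute digits iteratively via d_i = x_i mod 13, x_{i+1} = (x_i − d_i)/13. The first 6 digits are (1, 0, 9, 8, 2, 7).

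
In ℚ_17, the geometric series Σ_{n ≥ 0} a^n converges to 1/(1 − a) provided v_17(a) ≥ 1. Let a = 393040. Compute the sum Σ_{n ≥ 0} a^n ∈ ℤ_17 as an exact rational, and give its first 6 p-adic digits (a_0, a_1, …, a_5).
Σ a^n = 1/(1 − a) = -1/393039;  first 6 digits = (1, 0, 0, 12, 4, 0)

v_17(a) = 3 ≥ 1, so the series converges in ℤ_17 to 1/(1 − a) = 1/(1 − 393040) = -1/393039. Expand this rational in ℤ_17: compute digits iteratively via d_i = x_i mod 17, x_{i+1} = (x_i − d_i)/17. The first 6 digits are (1, 0, 0, 12, 4, 0).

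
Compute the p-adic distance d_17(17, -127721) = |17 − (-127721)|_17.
d_17(17, -127721) = 1/4913

Step 1 — x − y = 17 − (-127721) = 127738. Step 2 — v_17(127738) = 3 (factor: 127738 = (17^3 · 26); the sign does not affect v_p). Step 3 — |x − y|_17 = 17^{-3} = 1/4913.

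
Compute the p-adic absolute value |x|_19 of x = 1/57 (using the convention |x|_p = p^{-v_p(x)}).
|1/57|_19 = 19

Step 1 — compute v_19(x) by factoring powers of 19 out of the numerator and denominator: v_19(1/57) = -1. Step 2 — apply |x|_p = p^{-v_p(x)} = 19^{1} = 19.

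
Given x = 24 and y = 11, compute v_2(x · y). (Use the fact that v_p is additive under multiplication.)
v_2(264) = 3

v_p(x) = 3 (factor: 24 = 2^3 · 3); v_p(y) = 0 (factor: 11 = 2^0 · 11). Additivity: v_p(xy) = v_p(x) + v_p(y) = 3 + 0 = 3. (Direct check: xy = 264 = 2^3 · (33).)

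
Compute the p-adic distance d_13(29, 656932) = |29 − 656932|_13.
d_13(29, 656932) = 1/28561

Step 1 — x − y = 29 − 656932 = -656903. Step 2 — v_13(-656903) = 4 (factor: -656903 = −(13^4 · 23); the sign does not affect v_p). Step 3 — |x − y|_13 = 13^{-4} = 1/28561.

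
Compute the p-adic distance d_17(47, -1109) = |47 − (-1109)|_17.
d_17(47, -1109) = 1/289

Step 1 — x − y = 47 − (-1109) = 1156. Step 2 — v_17(1156) = 2 (factor: 1156 = (17^2 · 4); the sign does not affect v_p). Step 3 — |x − y|_17 = 17^{-2} = 1/289.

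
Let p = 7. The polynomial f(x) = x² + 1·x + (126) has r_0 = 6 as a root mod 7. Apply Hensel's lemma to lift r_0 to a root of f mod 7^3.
r_2 = 223 (mod 343)

Hensel: r_{i+1} = r_i − f(r_i)·(f′(r_i))^{-1} mod 7^{i+2}, f′(x) = 2x + 1. Iterate:
  r_0 = 6 (mod 7)
  r_1 = 27 (mod 49)
  r_2 = 223 (mod 343)
Final: r = 223 satisfies f(r) ≡ 0 mod 7^3.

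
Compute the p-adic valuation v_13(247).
v_13(247) = 1

v_13(n) is the largest exponent k such that 13^k divides n. Factor out: 247 = 13^1 · 19. (Sign doesn't affect v_p.) So v_13(247) = 1.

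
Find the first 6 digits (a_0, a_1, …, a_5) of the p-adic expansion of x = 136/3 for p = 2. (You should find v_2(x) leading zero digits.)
(a_0, …, a_5) = (0, 0, 0, 1, 1, 0)

v_2(136/3) = 3, so a_0 = ... = a_2 = 0. Factor out: x = 2^3 · u with u = 17/3 a unit in ℤ_2. Expand u iteratively via a_{v+i} = u_i mod 2, u_{i+1} = (u_i − a_{v+i})/2:
  u_0 = 17/3;  a_3 = 1;  u_1 = (u_0 − 1)/2 = 7/3
  u_1 = 7/3;  a_4 = 1;  u_2 = (u_1 − 1)/2 = 2/3
  u_2 = 2/3;  a_5 = 0;  u_3 = (u_2 − 0)/2 = 1/3
Digits: (0, 0, 0, 1, 1, 0).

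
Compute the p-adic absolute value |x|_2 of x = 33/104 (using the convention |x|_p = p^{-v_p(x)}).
|33/104|_2 = 8

Step 1 — compute v_2(x) by factoring powers of 2 out of the numerator and denominator: v_2(33/104) = -3. Step 2 — apply |x|_p = p^{-v_p(x)} = 2^{3} = 8.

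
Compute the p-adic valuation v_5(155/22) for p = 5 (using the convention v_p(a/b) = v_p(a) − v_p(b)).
v_5(155/22) = 1

Factor powers of 5 from the numerator and denominator of the reduced fraction: 155 = 5^1 · 31 and 22 = 5^0 · 22. Apply v_p(a/b) = v_p(a) − v_p(b): v_5(155/22) = 1 − 0 = 1.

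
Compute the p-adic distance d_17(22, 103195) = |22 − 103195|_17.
d_17(22, 103195) = 1/4913

Step 1 — x − y = 22 − 103195 = -103173. Step 2 — v_17(-103173) = 3 (factor: -103173 = −(17^3 · 21); the sign does not affect v_p). Step 3 — |x − y|_17 = 17^{-3} = 1/4913.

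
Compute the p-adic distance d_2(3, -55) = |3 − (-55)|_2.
d_2(3, -55) = 1/2

Step 1 — x − y = 3 − (-55) = 58. Step 2 — v_2(58) = 1 (factor: 58 = (2^1 · 29); the sign does not affect v_p). Step 3 — |x − y|_2 = 2^{-1} = 1/2.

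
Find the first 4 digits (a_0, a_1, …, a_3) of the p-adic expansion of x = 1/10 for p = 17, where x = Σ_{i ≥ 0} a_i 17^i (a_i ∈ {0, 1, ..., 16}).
(a_0, …, a_3) = (12, 1, 5, 15)

v_17(1/10) = 0 (numerator and denominator both coprime to 17), so x ∈ ℤ_17^×. Compute digits iteratively via a_i = x_i mod 17, x_{i+1} = (x_i − a_i)/17, with x_0 = x:
  x_0 = 1/10;  a_0 = 12;  x_1 = (x_0 − 12)/17 = -7/10
  x_1 = -7/10;  a_1 = 1;  x_2 = (x_1 − 1)/17 = -1/10
  x_2 = -1/10;  a_2 = 5;  x_3 = (x_2 − 5)/17 = -3/10
  x_3 = -3/10;  a_3 = 15;  x_4 = (x_3 − 15)/17 = -9/10
Digits: (12, 1, 5, 15).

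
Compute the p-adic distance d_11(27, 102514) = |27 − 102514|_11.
d_11(27, 102514) = 1/14641

Step 1 — x − y = 27 − 102514 = -102487. Step 2 — v_11(-102487) = 4 (factor: -102487 = −(11^4 · 7); the sign does not affect v_p). Step 3 — |x − y|_11 = 11^{-4} = 1/14641.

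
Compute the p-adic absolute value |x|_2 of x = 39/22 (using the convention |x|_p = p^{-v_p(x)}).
|39/22|_2 = 2

Step 1 — compute v_2(x) by factoring powers of 2 out of the numerator and denominator: v_2(39/22) = -1. Step 2 — apply |x|_p = p^{-v_p(x)} = 2^{1} = 2.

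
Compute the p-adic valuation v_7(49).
v_7(49) = 2

v_7(n) is the largest exponent k such that 7^k divides n. Factor out: 49 = 7^2 · 1. (Sign doesn't affect v_p.) So v_7(49) = 2.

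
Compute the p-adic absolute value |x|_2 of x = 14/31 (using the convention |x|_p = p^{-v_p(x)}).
|14/31|_2 = 1/2

Step 1 — compute v_2(x) by factoring powers of 2 out of the numerator and denominator: v_2(14/31) = 1. Step 2 — apply |x|_p = p^{-v_p(x)} = 2^{-1} = 1/2.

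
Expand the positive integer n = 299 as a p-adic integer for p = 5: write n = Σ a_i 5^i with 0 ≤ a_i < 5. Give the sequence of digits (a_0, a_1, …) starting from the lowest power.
(a_0, a_1, …) = (4, 4, 1, 2)

Repeated division by 5 gives the digits low-to-high: 299 = 4 + 4·5^1 + 1·5^2 + 2·5^3. Digit sequence: (4, 4, 1, 2).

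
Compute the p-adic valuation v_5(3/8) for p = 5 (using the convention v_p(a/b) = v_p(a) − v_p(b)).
v_5(3/8) = 0

Factor powers of 5 from the numerator and denominator of the reduced fraction: 3 = 5^0 · 3 and 8 = 5^0 · 8. Apply v_p(a/b) = v_p(a) − v_p(b): v_5(3/8) = 0 − 0 = 0.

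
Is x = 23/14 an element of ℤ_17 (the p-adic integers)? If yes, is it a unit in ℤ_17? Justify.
x ∈ ℤ_17^× (unit); v_17(x) = 0

ℤ_17 = {x ∈ ℚ_17 : v_17(x) ≥ 0} and ℤ_17^× = {x ∈ ℤ_17 : v_17(x) = 0}. Here v_17(23/14) = v_17(num) − v_17(den) = 0; compare against these criteria.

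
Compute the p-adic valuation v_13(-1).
v_13(-1) = 0

v_13(n) is the largest exponent k such that 13^k divides n. Factor out: -1 = -13^0 · 1. (Sign doesn't affect v_p.) So v_13(-1) = 0.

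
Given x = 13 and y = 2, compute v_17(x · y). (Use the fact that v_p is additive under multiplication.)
v_17(26) = 0

v_p(x) = 0 (factor: 13 = 17^0 · 13); v_p(y) = 0 (factor: 2 = 17^0 · 2). Additivity: v_p(xy) = v_p(x) + v_p(y) = 0 + 0 = 0. (Direct check: xy = 26 = 17^0 · (26).)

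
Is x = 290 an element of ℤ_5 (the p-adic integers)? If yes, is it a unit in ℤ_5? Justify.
x ∈ ℤ_5 but not a unit; v_5(x) = 1 > 0

ℤ_5 = {x ∈ ℚ_5 : v_5(x) ≥ 0} and ℤ_5^× = {x ∈ ℤ_5 : v_5(x) = 0}. Here v_5(290) = v_5(num) − v_5(den) = 1; compare against these criteria.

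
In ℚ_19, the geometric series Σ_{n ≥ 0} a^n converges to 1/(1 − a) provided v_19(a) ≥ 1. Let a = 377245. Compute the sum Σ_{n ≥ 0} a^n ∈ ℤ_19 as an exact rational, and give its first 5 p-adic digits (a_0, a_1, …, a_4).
Σ a^n = 1/(1 − a) = -1/377244;  first 5 digits = (1, 0, 0, 17, 2)

v_19(a) = 3 ≥ 1, so the series converges in ℤ_19 to 1/(1 − a) = 1/(1 − 377245) = -1/377244. Expand this rational in ℤ_19: compute digits iteratively via d_i = x_i mod 19, x_{i+1} = (x_i − d_i)/19. The first 5 digits are (1, 0, 0, 17, 2).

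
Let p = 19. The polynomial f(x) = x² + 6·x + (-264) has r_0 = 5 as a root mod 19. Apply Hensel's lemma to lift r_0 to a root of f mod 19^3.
r_2 = 1620 (mod 6859)

Hensel: r_{i+1} = r_i − f(r_i)·(f′(r_i))^{-1} mod 19^{i+2}, f′(x) = 2x + 6. Iterate:
  r_0 = 5 (mod 19)
  r_1 = 176 (mod 361)
  r_2 = 1620 (mod 6859)
Final: r = 1620 satisfies f(r) ≡ 0 mod 19^3.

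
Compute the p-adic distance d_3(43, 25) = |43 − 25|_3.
d_3(43, 25) = 1/9

Step 1 — x − y = 43 − 25 = 18. Step 2 — v_3(18) = 2 (factor: 18 = (3^2 · 2); the sign does not affect v_p). Step 3 — |x − y|_3 = 3^{-2} = 1/9.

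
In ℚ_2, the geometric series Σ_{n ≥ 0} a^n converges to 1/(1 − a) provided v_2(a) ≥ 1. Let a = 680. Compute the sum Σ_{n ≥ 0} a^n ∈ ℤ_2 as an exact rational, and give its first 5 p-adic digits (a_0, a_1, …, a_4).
Σ a^n = 1/(1 − a) = -1/679;  first 5 digits = (1, 0, 0, 1, 0)

v_2(a) = 3 ≥ 1, so the series converges in ℤ_2 to 1/(1 − a) = 1/(1 − 680) = -1/679. Expand this rational in ℤ_2: compute digits iteratively via d_i = x_i mod 2, x_{i+1} = (x_i − d_i)/2. The first 5 digits are (1, 0, 0, 1, 0).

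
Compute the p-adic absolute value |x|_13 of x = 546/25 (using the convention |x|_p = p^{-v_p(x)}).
|546/25|_13 = 1/13

Step 1 — compute v_13(x) by factoring powers of 13 out of the numerator and denominator: v_13(546/25) = 1. Step 2 — apply |x|_p = p^{-v_p(x)} = 13^{-1} = 1/13.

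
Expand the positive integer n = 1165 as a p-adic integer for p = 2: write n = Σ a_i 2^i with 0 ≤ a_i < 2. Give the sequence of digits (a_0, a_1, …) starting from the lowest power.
(a_0, a_1, …) = (1, 0, 1, 1, 0, 0, 0, 1, 0, 0, 1)

Repeated division by 2 gives the digits low-to-high: 1165 = 1 + 1·2^2 + 1·2^3 + 1·2^7 + 1·2^10. Digit sequence: (1, 0, 1, 1, 0, 0, 0, 1, 0, 0, 1).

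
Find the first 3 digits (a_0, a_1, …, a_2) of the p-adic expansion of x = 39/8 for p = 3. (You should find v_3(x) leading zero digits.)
(a_0, …, a_2) = (0, 2, 1)

v_3(39/8) = 1, so a_0 = ... = a_0 = 0. Factor out: x = 3^1 · u with u = 13/8 a unit in ℤ_3. Expand u iteratively via a_{v+i} = u_i mod 3, u_{i+1} = (u_i − a_{v+i})/3:
  u_0 = 13/8;  a_1 = 2;  u_1 = (u_0 − 2)/3 = -1/8
  u_1 = -1/8;  a_2 = 1;  u_2 = (u_1 − 1)/3 = -3/8
Digits: (0, 2, 1).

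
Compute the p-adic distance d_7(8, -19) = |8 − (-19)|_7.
d_7(8, -19) = 1

Step 1 — x − y = 8 − (-19) = 27. Step 2 — v_7(27) = 0 (factor: 27 = (7^0 · 27); the sign does not affect v_p). Step 3 — |x − y|_7 = 7^{0} = 1.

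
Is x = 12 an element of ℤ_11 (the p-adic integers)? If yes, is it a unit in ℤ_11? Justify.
x ∈ ℤ_11^× (unit); v_11(x) = 0

ℤ_11 = {x ∈ ℚ_11 : v_11(x) ≥ 0} and ℤ_11^× = {x ∈ ℤ_11 : v_11(x) = 0}. Here v_11(12) = v_11(num) − v_11(den) = 0; compare against these criteria.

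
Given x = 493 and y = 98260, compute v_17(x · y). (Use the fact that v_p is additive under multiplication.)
v_17(48442180) = 4

v_p(x) = 1 (factor: 493 = 17^1 · 29); v_p(y) = 3 (factor: 98260 = 17^3 · 20). Additivity: v_p(xy) = v_p(x) + v_p(y) = 1 + 3 = 4. (Direct check: xy = 48442180 = 17^4 · (580).)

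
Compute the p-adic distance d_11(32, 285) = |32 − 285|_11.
d_11(32, 285) = 1/11

Step 1 — x − y = 32 − 285 = -253. Step 2 — v_11(-253) = 1 (factor: -253 = −(11^1 · 23); the sign does not affect v_p). Step 3 — |x − y|_11 = 11^{-1} = 1/11.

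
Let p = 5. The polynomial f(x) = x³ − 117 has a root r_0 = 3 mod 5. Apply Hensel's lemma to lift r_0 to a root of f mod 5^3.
r_2 = 123 (mod 125)

Hensel: r_{i+1} = r_i − f(r_i)/f′(r_i) mod 5^{i+2}, where f′(x) = 3x². Iterate:
  r_0 = 3 (mod 5)
  r_1 = 23 (mod 25)
  r_2 = 123 (mod 125)
Final: r = 123 with f(r) ≡ 0 mod 5^3.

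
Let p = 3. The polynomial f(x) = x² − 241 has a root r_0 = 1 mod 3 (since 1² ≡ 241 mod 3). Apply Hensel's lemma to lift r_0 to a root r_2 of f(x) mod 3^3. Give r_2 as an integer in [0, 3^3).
r_2 = 22 (mod 27)

Hensel's recurrence: r_{i+1} = r_i − f(r_i)·(f′(r_i))^{-1} mod 3^{i+2}, with f′(x) = 2x. Iterate:
  r_0 = 1 (mod 3)
  r_1 = 4 (mod 9)
  r_2 = 22 (mod 27)
Final: r_2 = 22, and one checks f(r_2) ≡ 0 mod 3^3.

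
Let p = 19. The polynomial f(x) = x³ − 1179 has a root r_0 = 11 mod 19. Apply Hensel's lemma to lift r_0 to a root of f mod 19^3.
r_2 = 657 (mod 6859)

Hensel: r_{i+1} = r_i − f(r_i)/f′(r_i) mod 19^{i+2}, where f′(x) = 3x². Iterate:
  r_0 = 11 (mod 19)
  r_1 = 296 (mod 361)
  r_2 = 657 (mod 6859)
Final: r = 657 with f(r) ≡ 0 mod 19^3.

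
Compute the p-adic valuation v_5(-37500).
v_5(-37500) = 5

v_5(n) is the largest exponent k such that 5^k divides n. Factor out: -37500 = -5^5 · 12. (Sign doesn't affect v_p.) So v_5(-37500) = 5.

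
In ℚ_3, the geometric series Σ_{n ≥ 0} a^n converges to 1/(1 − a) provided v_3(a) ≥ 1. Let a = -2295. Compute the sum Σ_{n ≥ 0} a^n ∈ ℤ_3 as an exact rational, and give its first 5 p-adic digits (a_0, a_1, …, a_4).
Σ a^n = 1/(1 − a) = 1/2296;  first 5 digits = (1, 0, 0, 2, 1)

v_3(a) = 3 ≥ 1, so the series converges in ℤ_3 to 1/(1 − a) = 1/(1 − (-2295)) = 1/2296. Expand this rational in ℤ_3: compute digits iteratively via d_i = x_i mod 3, x_{i+1} = (x_i − d_i)/3. The first 5 digits are (1, 0, 0, 2, 1).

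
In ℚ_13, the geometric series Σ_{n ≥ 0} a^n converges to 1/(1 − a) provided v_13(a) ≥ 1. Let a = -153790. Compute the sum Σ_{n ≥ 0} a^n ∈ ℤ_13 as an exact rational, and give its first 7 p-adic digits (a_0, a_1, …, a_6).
Σ a^n = 1/(1 − a) = 1/153791;  first 7 digits = (1, 0, 0, 8, 7, 12, 11)

v_13(a) = 3 ≥ 1, so the series converges in ℤ_13 to 1/(1 − a) = 1/(1 − (-153790)) = 1/153791. Expand this rational in ℤ_13: compute digits iteratively via d_i = x_i mod 13, x_{i+1} = (x_i − d_i)/13. The first 7 digits are (1, 0, 0, 8, 7, 12, 11).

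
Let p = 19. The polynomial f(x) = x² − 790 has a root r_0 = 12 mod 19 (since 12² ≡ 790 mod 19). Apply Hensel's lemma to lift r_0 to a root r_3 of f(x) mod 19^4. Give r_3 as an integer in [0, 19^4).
r_3 = 4762 (mod 130321)

Hensel's recurrence: r_{i+1} = r_i − f(r_i)·(f′(r_i))^{-1} mod 19^{i+2}, with f′(x) = 2x. Iterate:
  r_0 = 12 (mod 19)
  r_1 = 69 (mod 361)
  r_2 = 4762 (mod 6859)
  r_3 = 4762 (mod 130321)
Final: r_3 = 4762, and one checks f(r_3) ≡ 0 mod 19^4.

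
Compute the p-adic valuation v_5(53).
v_5(53) = 0

v_5(n) is the largest exponent k such that 5^k divides n. Factor out: 53 = 5^0 · 53. (Sign doesn't affect v_p.) So v_5(53) = 0.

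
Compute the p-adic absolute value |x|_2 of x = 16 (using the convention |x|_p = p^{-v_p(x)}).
|16|_2 = 1/16

Step 1 — compute v_2(x) by factoring powers of 2 out of the numerator and denominator: v_2(16) = 4. Step 2 — apply |x|_p = p^{-v_p(x)} = 2^{-4} = 1/16.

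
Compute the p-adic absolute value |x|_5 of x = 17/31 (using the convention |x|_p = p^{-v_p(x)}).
|17/31|_5 = 1

Step 1 — compute v_5(x) by factoring powers of 5 out of the numerator and denominator: v_5(17/31) = 0. Step 2 — apply |x|_p = p^{-v_p(x)} = 5^{0} = 1.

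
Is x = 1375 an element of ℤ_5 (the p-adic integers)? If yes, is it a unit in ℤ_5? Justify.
x ∈ ℤ_5 but not a unit; v_5(x) = 3 > 0

ℤ_5 = {x ∈ ℚ_5 : v_5(x) ≥ 0} and ℤ_5^× = {x ∈ ℤ_5 : v_5(x) = 0}. Here v_5(1375) = v_5(num) − v_5(den) = 3; compare against these criteria.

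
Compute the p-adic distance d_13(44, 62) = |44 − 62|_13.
d_13(44, 62) = 1

Step 1 — x − y = 44 − 62 = -18. Step 2 — v_13(-18) = 0 (factor: -18 = −(13^0 · 18); the sign does not affect v_p). Step 3 — |x − y|_13 = 13^{0} = 1.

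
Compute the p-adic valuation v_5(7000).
v_5(7000) = 3

v_5(n) is the largest exponent k such that 5^k divides n. Factor out: 7000 = 5^3 · 56. (Sign doesn't affect v_p.) So v_5(7000) = 3.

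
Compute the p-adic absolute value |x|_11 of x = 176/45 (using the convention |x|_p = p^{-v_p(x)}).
|176/45|_11 = 1/11

Step 1 — compute v_11(x) by factoring powers of 11 out of the numerator and denominator: v_11(176/45) = 1. Step 2 — apply |x|_p = p^{-v_p(x)} = 11^{-1} = 1/11.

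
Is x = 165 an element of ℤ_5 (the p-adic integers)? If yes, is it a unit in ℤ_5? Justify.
x ∈ ℤ_5 but not a unit; v_5(x) = 1 > 0

ℤ_5 = {x ∈ ℚ_5 : v_5(x) ≥ 0} and ℤ_5^× = {x ∈ ℤ_5 : v_5(x) = 0}. Here v_5(165) = v_5(num) − v_5(den) = 1; compare against these criteria.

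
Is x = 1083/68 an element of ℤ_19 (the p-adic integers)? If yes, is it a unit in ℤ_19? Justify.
x ∈ ℤ_19 but not a unit; v_19(x) = 2 > 0

ℤ_19 = {x ∈ ℚ_19 : v_19(x) ≥ 0} and ℤ_19^× = {x ∈ ℤ_19 : v_19(x) = 0}. Here v_19(1083/68) = v_19(num) − v_19(den) = 2; compare against these criteria.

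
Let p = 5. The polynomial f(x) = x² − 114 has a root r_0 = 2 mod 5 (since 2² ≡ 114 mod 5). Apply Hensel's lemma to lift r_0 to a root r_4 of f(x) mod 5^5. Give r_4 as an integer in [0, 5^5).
r_4 = 1317 (mod 3125)

Hensel's recurrence: r_{i+1} = r_i − f(r_i)·(f′(r_i))^{-1} mod 5^{i+2}, with f′(x) = 2x. Iterate:
  r_0 = 2 (mod 5)
  r_1 = 17 (mod 25)
  r_2 = 67 (mod 125)
  r_3 = 67 (mod 625)
  r_4 = 1317 (mod 3125)
Final: r_4 = 1317, and one checks f(r_4) ≡ 0 mod 5^5.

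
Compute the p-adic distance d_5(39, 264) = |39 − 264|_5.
d_5(39, 264) = 1/25

Step 1 — x − y = 39 − 264 = -225. Step 2 — v_5(-225) = 2 (factor: -225 = −(5^2 · 9); the sign does not affect v_p). Step 3 — |x − y|_5 = 5^{-2} = 1/25.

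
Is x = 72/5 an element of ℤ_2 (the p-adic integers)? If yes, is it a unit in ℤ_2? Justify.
x ∈ ℤ_2 but not a unit; v_2(x) = 3 > 0

ℤ_2 = {x ∈ ℚ_2 : v_2(x) ≥ 0} and ℤ_2^× = {x ∈ ℤ_2 : v_2(x) = 0}. Here v_2(72/5) = v_2(num) − v_2(den) = 3; compare against these criteria.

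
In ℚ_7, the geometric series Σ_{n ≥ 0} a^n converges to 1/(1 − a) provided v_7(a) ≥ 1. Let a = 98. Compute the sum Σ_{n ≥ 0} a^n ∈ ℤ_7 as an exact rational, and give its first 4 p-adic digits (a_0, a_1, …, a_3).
Σ a^n = 1/(1 − a) = -1/97;  first 4 digits = (1, 0, 2, 0)

v_7(a) = 2 ≥ 1, so the series converges in ℤ_7 to 1/(1 − a) = 1/(1 − 98) = -1/97. Expand this rational in ℤ_7: compute digits iteratively via d_i = x_i mod 7, x_{i+1} = (x_i − d_i)/7. The first 4 digits are (1, 0, 2, 0).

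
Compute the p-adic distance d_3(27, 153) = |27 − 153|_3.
d_3(27, 153) = 1/9

Step 1 — x − y = 27 − 153 = -126. Step 2 — v_3(-126) = 2 (factor: -126 = −(3^2 · 14); the sign does not affect v_p). Step 3 — |x − y|_3 = 3^{-2} = 1/9.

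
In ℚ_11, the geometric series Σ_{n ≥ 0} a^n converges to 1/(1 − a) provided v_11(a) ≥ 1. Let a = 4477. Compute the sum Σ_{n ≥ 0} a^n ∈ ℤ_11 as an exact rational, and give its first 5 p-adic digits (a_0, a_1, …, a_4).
Σ a^n = 1/(1 − a) = -1/4476;  first 5 digits = (1, 0, 4, 3, 5)

v_11(a) = 2 ≥ 1, so the series converges in ℤ_11 to 1/(1 − a) = 1/(1 − 4477) = -1/4476. Expand this rational in ℤ_11: compute digits iteratively via d_i = x_i mod 11, x_{i+1} = (x_i − d_i)/11. The first 5 digits are (1, 0, 4, 3, 5).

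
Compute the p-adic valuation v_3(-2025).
v_3(-2025) = 4

v_3(n) is the largest exponent k such that 3^k divides n. Factor out: -2025 = -3^4 · 25. (Sign doesn't affect v_p.) So v_3(-2025) = 4.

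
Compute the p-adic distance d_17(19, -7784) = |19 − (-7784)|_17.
d_17(19, -7784) = 1/289

Step 1 — x − y = 19 − (-7784) = 7803. Step 2 — v_17(7803) = 2 (factor: 7803 = (17^2 · 27); the sign does not affect v_p). Step 3 — |x − y|_17 = 17^{-2} = 1/289.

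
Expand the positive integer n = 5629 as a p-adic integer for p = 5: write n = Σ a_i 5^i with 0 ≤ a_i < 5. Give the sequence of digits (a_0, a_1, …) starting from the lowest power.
(a_0, a_1, …) = (4, 0, 0, 0, 4, 1)

Repeated division by 5 gives the digits low-to-high: 5629 = 4 + 4·5^4 + 1·5^5. Digit sequence: (4, 0, 0, 0, 4, 1).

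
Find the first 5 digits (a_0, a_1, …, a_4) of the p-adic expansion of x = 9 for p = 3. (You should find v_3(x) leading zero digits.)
(a_0, …, a_4) = (0, 0, 1, 0, 0)

v_3(9) = 2, so a_0 = ... = a_1 = 0. Factor out: x = 3^2 · u with u = 1 a unit in ℤ_3. Expand u iteratively via a_{v+i} = u_i mod 3, u_{i+1} = (u_i − a_{v+i})/3:
  u_0 = 1;  a_2 = 1;  u_1 = (u_0 − 1)/3 = 0
  u_1 = 0;  a_3 = 0;  u_2 = (u_1 − 0)/3 = 0
  u_2 = 0;  a_4 = 0;  u_3 = (u_2 − 0)/3 = 0
Digits: (0, 0, 1, 0, 0).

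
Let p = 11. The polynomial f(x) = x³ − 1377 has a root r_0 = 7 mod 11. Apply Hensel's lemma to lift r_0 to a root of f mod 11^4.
r_3 = 2988 (mod 14641)

Hensel: r_{i+1} = r_i − f(r_i)/f′(r_i) mod 11^{i+2}, where f′(x) = 3x². Iterate:
  r_0 = 7 (mod 11)
  r_1 = 84 (mod 121)
  r_2 = 326 (mod 1331)
  r_3 = 2988 (mod 14641)
Final: r = 2988 with f(r) ≡ 0 mod 11^4.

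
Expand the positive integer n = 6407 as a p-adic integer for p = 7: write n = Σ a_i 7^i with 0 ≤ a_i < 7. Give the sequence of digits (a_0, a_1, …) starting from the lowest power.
(a_0, a_1, …) = (2, 5, 4, 4, 2)

Repeated division by 7 gives the digits low-to-high: 6407 = 2 + 5·7^1 + 4·7^2 + 4·7^3 + 2·7^4. Digit sequence: (2, 5, 4, 4, 2).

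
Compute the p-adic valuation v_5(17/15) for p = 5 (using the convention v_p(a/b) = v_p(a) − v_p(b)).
v_5(17/15) = -1

Factor powers of 5 from the numerator and denominator of the reduced fraction: 17 = 5^0 · 17 and 15 = 5^1 · 3. Apply v_p(a/b) = v_p(a) − v_p(b): v_5(17/15) = 0 − 1 = -1.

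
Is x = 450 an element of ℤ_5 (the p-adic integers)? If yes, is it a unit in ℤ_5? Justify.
x ∈ ℤ_5 but not a unit; v_5(x) = 2 > 0

ℤ_5 = {x ∈ ℚ_5 : v_5(x) ≥ 0} and ℤ_5^× = {x ∈ ℤ_5 : v_5(x) = 0}. Here v_5(450) = v_5(num) − v_5(den) = 2; compare against these criteria.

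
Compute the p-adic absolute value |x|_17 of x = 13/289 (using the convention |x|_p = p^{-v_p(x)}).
|13/289|_17 = 289

Step 1 — compute v_17(x) by factoring powers of 17 out of the numerator and denominator: v_17(13/289) = -2. Step 2 — apply |x|_p = p^{-v_p(x)} = 17^{2} = 289.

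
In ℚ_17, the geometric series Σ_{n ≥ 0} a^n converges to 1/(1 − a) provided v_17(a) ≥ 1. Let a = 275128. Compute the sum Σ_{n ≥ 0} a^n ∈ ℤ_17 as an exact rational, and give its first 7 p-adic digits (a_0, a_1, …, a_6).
Σ a^n = 1/(1 − a) = -1/275127;  first 7 digits = (1, 0, 0, 5, 3, 0, 8)

v_17(a) = 3 ≥ 1, so the series converges in ℤ_17 to 1/(1 − a) = 1/(1 − 275128) = -1/275127. Expand this rational in ℤ_17: compute digits iteratively via d_i = x_i mod 17, x_{i+1} = (x_i − d_i)/17. The first 7 digits are (1, 0, 0, 5, 3, 0, 8).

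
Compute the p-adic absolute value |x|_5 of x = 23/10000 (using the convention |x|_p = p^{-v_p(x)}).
|23/10000|_5 = 625

Step 1 — compute v_5(x) by factoring powers of 5 out of the numerator and denominator: v_5(23/10000) = -4. Step 2 — apply |x|_p = p^{-v_p(x)} = 5^{4} = 625.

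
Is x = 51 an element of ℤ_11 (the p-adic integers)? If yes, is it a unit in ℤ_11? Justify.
x ∈ ℤ_11^× (unit); v_11(x) = 0

ℤ_11 = {x ∈ ℚ_11 : v_11(x) ≥ 0} and ℤ_11^× = {x ∈ ℤ_11 : v_11(x) = 0}. Here v_11(51) = v_11(num) − v_11(den) = 0; compare against these criteria.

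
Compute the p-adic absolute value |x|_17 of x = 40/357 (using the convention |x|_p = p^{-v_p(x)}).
|40/357|_17 = 17

Step 1 — compute v_17(x) by factoring powers of 17 out of the numerator and denominator: v_17(40/357) = -1. Step 2 — apply |x|_p = p^{-v_p(x)} = 17^{1} = 17.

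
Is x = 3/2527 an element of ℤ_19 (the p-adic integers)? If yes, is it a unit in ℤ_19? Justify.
x ∉ ℤ_19 (v_19(x) = -2 < 0)

ℤ_19 = {x ∈ ℚ_19 : v_19(x) ≥ 0} and ℤ_19^× = {x ∈ ℤ_19 : v_19(x) = 0}. Here v_19(3/2527) = v_19(num) − v_19(den) = -2; compare against these criteria.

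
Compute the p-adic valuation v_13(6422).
v_13(6422) = 2

v_13(n) is the largest exponent k such that 13^k divides n. Factor out: 6422 = 13^2 · 38. (Sign doesn't affect v_p.) So v_13(6422) = 2.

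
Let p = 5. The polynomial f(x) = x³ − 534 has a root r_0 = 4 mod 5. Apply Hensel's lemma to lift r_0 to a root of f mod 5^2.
r_1 = 19 (mod 25)

Hensel: r_{i+1} = r_i − f(r_i)/f′(r_i) mod 5^{i+2}, where f′(x) = 3x². Iterate:
  r_0 = 4 (mod 5)
  r_1 = 19 (mod 25)
Final: r = 19 with f(r) ≡ 0 mod 5^2.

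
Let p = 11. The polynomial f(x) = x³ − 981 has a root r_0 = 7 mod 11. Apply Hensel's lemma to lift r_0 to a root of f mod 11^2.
r_1 = 106 (mod 121)

Hensel: r_{i+1} = r_i − f(r_i)/f′(r_i) mod 11^{i+2}, where f′(x) = 3x². Iterate:
  r_0 = 7 (mod 11)
  r_1 = 106 (mod 121)
Final: r = 106 with f(r) ≡ 0 mod 11^2.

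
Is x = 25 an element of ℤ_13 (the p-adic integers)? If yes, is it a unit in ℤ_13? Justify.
x ∈ ℤ_13^× (unit); v_13(x) = 0

ℤ_13 = {x ∈ ℚ_13 : v_13(x) ≥ 0} and ℤ_13^× = {x ∈ ℤ_13 : v_13(x) = 0}. Here v_13(25) = v_13(num) − v_13(den) = 0; compare against these criteria.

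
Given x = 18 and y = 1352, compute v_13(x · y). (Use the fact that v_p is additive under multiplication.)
v_13(24336) = 2

v_p(x) = 0 (factor: 18 = 13^0 · 18); v_p(y) = 2 (factor: 1352 = 13^2 · 8). Additivity: v_p(xy) = v_p(x) + v_p(y) = 0 + 2 = 2. (Direct check: xy = 24336 = 13^2 · (144).)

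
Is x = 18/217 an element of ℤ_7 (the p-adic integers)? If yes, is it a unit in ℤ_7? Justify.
x ∉ ℤ_7 (v_7(x) = -1 < 0)

ℤ_7 = {x ∈ ℚ_7 : v_7(x) ≥ 0} and ℤ_7^× = {x ∈ ℤ_7 : v_7(x) = 0}. Here v_7(18/217) = v_7(num) − v_7(den) = -1; compare against these criteria.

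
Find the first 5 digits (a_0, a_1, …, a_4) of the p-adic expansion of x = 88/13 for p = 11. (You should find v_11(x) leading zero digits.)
(a_0, …, a_4) = (0, 4, 9, 0, 5)

v_11(88/13) = 1, so a_0 = ... = a_0 = 0. Factor out: x = 11^1 · u with u = 8/13 a unit in ℤ_11. Expand u iteratively via a_{v+i} = u_i mod 11, u_{i+1} = (u_i − a_{v+i})/11:
  u_0 = 8/13;  a_1 = 4;  u_1 = (u_0 − 4)/11 = -4/13
  u_1 = -4/13;  a_2 = 9;  u_2 = (u_1 − 9)/11 = -11/13
  u_2 = -11/13;  a_3 = 0;  u_3 = (u_2 − 0)/11 = -1/13
  u_3 = -1/13;  a_4 = 5;  u_4 = (u_3 − 5)/11 = -6/13
Digits: (0, 4, 9, 0, 5).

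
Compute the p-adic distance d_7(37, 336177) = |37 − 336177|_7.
d_7(37, 336177) = 1/16807

Step 1 — x − y = 37 − 336177 = -336140. Step 2 — v_7(-336140) = 5 (factor: -336140 = −(7^5 · 20); the sign does not affect v_p). Step 3 — |x − y|_7 = 7^{-5} = 1/16807.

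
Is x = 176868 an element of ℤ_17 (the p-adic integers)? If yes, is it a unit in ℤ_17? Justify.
x ∈ ℤ_17 but not a unit; v_17(x) = 3 > 0

ℤ_17 = {x ∈ ℚ_17 : v_17(x) ≥ 0} and ℤ_17^× = {x ∈ ℤ_17 : v_17(x) = 0}. Here v_17(176868) = v_17(num) − v_17(den) = 3; compare against these criteria.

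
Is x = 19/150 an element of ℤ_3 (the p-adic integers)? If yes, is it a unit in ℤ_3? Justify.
x ∉ ℤ_3 (v_3(x) = -1 < 0)

ℤ_3 = {x ∈ ℚ_3 : v_3(x) ≥ 0} and ℤ_3^× = {x ∈ ℤ_3 : v_3(x) = 0}. Here v_3(19/150) = v_3(num) − v_3(den) = -1; compare against these criteria.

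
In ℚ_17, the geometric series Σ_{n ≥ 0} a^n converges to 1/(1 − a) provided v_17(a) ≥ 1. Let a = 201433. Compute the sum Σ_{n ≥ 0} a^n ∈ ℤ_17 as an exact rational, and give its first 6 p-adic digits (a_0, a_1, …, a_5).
Σ a^n = 1/(1 − a) = -1/201432;  first 6 digits = (1, 0, 0, 7, 2, 0)

v_17(a) = 3 ≥ 1, so the series converges in ℤ_17 to 1/(1 − a) = 1/(1 − 201433) = -1/201432. Expand this rational in ℤ_17: compute digits iteratively via d_i = x_i mod 17, x_{i+1} = (x_i − d_i)/17. The first 6 digits are (1, 0, 0, 7, 2, 0).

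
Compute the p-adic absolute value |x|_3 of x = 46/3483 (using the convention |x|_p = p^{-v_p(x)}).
|46/3483|_3 = 81

Step 1 — compute v_3(x) by factoring powers of 3 out of the numerator and denominator: v_3(46/3483) = -4. Step 2 — apply |x|_p = p^{-v_p(x)} = 3^{4} = 81.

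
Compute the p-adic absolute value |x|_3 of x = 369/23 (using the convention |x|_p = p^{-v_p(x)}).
|369/23|_3 = 1/9

Step 1 — compute v_3(x) by factoring powers of 3 out of the numerator and denominator: v_3(369/23) = 2. Step 2 — apply |x|_p = p^{-v_p(x)} = 3^{-2} = 1/9.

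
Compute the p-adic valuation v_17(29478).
v_17(29478) = 3

v_17(n) is the largest exponent k such that 17^k divides n. Factor out: 29478 = 17^3 · 6. (Sign doesn't affect v_p.) So v_17(29478) = 3.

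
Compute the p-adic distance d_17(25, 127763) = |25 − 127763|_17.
d_17(25, 127763) = 1/4913

Step 1 — x − y = 25 − 127763 = -127738. Step 2 — v_17(-127738) = 3 (factor: -127738 = −(17^3 · 26); the sign does not affect v_p). Step 3 — |x − y|_17 = 17^{-3} = 1/4913.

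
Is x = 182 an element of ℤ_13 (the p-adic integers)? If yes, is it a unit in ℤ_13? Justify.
x ∈ ℤ_13 but not a unit; v_13(x) = 1 > 0

ℤ_13 = {x ∈ ℚ_13 : v_13(x) ≥ 0} and ℤ_13^× = {x ∈ ℤ_13 : v_13(x) = 0}. Here v_13(182) = v_13(num) − v_13(den) = 1; compare against these criteria.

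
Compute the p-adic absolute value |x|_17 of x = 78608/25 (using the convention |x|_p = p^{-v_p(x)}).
|78608/25|_17 = 1/4913

Step 1 — compute v_17(x) by factoring powers of 17 out of the numerator and denominator: v_17(78608/25) = 3. Step 2 — apply |x|_p = p^{-v_p(x)} = 17^{-3} = 1/4913.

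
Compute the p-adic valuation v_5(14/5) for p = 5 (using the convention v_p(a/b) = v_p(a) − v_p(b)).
v_5(14/5) = -1

Factor powers of 5 from the numerator and denominator of the reduced fraction: 14 = 5^0 · 14 and 5 = 5^1 · 1. Apply v_p(a/b) = v_p(a) − v_p(b): v_5(14/5) = 0 − 1 = -1.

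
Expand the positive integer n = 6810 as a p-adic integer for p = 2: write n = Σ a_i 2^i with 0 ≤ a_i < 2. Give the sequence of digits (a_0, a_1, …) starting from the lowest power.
(a_0, a_1, …) = (0, 1, 0, 1, 1, 0, 0, 1, 0, 1, 0, 1, 1)

Repeated division by 2 gives the digits low-to-high: 6810 = 1·2^1 + 1·2^3 + 1·2^4 + 1·2^7 + 1·2^9 + 1·2^11 + 1·2^12. Digit sequence: (0, 1, 0, 1, 1, 0, 0, 1, 0, 1, 0, 1, 1).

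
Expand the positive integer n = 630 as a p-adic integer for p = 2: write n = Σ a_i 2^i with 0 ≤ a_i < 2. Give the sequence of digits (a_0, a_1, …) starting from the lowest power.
(a_0, a_1, …) = (0, 1, 1, 0, 1, 1, 1, 0, 0, 1)

Repeated division by 2 gives the digits low-to-high: 630 = 1·2^1 + 1·2^2 + 1·2^4 + 1·2^5 + 1·2^6 + 1·2^9. Digit sequence: (0, 1, 1, 0, 1, 1, 1, 0, 0, 1).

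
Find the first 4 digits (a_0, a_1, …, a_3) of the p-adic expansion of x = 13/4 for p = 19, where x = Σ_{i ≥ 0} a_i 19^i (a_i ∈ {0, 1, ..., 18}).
(a_0, …, a_3) = (8, 14, 4, 14)

v_19(13/4) = 0 (numerator and denominator both coprime to 19), so x ∈ ℤ_19^×. Compute digits iteratively via a_i = x_i mod 19, x_{i+1} = (x_i − a_i)/19, with x_0 = x:
  x_0 = 13/4;  a_0 = 8;  x_1 = (x_0 − 8)/19 = -1/4
  x_1 = -1/4;  a_1 = 14;  x_2 = (x_1 − 14)/19 = -3/4
  x_2 = -3/4;  a_2 = 4;  x_3 = (x_2 − 4)/19 = -1/4
  x_3 = -1/4;  a_3 = 14;  x_4 = (x_3 − 14)/19 = -3/4
Digits: (8, 14, 4, 14).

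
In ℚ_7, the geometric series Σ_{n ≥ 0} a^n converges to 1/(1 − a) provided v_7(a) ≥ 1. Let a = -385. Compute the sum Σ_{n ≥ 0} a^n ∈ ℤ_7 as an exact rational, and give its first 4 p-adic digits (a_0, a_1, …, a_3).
Σ a^n = 1/(1 − a) = 1/386;  first 4 digits = (1, 1, 0, 5)

v_7(a) = 1 ≥ 1, so the series converges in ℤ_7 to 1/(1 − a) = 1/(1 − (-385)) = 1/386. Expand this rational in ℤ_7: compute digits iteratively via d_i = x_i mod 7, x_{i+1} = (x_i − d_i)/7. The first 4 digits are (1, 1, 0, 5).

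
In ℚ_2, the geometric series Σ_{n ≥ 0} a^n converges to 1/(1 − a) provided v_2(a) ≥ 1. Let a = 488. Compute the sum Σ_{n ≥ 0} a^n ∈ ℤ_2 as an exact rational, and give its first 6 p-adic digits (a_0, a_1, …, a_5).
Σ a^n = 1/(1 − a) = -1/487;  first 6 digits = (1, 0, 0, 1, 0, 1)

v_2(a) = 3 ≥ 1, so the series converges in ℤ_2 to 1/(1 − a) = 1/(1 − 488) = -1/487. Expand this rational in ℤ_2: compute digits iteratively via d_i = x_i mod 2, x_{i+1} = (x_i − d_i)/2. The first 6 digits are (1, 0, 0, 1, 0, 1).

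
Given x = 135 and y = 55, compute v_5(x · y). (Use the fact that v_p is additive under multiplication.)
v_5(7425) = 2

v_p(x) = 1 (factor: 135 = 5^1 · 27); v_p(y) = 1 (factor: 55 = 5^1 · 11). Additivity: v_p(xy) = v_p(x) + v_p(y) = 1 + 1 = 2. (Direct check: xy = 7425 = 5^2 · (297).)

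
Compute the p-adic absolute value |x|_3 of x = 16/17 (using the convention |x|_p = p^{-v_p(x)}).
|16/17|_3 = 1

Step 1 — compute v_3(x) by factoring powers of 3 out of the numerator and denominator: v_3(16/17) = 0. Step 2 — apply |x|_p = p^{-v_p(x)} = 3^{0} = 1.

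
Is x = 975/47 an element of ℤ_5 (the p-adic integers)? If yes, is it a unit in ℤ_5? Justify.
x ∈ ℤ_5 but not a unit; v_5(x) = 2 > 0

ℤ_5 = {x ∈ ℚ_5 : v_5(x) ≥ 0} and ℤ_5^× = {x ∈ ℤ_5 : v_5(x) = 0}. Here v_5(975/47) = v_5(num) − v_5(den) = 2; compare against these criteria.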